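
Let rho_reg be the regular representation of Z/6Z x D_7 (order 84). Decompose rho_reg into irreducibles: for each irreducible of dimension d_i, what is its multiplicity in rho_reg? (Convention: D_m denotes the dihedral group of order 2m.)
Each irreducible V_i of dimension d_i appears with multiplicity d_i, i.e. rho_reg = (direct sum over all irreducibles V_i) d_i V_i. The irreducible dimensions for Z/6Z x D_7 are 1, 1, 1, 1, 1, 1, 1, 1, 1, 1, 1, 1, 2, 2, 2, 2, 2, 2, 2, 2, 2, 2, 2, 2, 2, 2, 2, 2, 2, 2: 12 irreducibles of dimension 1, each with multiplicity 1; 18 irreducibles of dimension 2, each with multiplicity 2. Total dimension 12*1*1 + 18*2*2 = 84 = |G|.

Explanation: General theorem: in the regular representation of a finite group G, each irreducible appears with multiplicity equal to its dimension. Check: dim(rho_reg) = sum d_i^2 = 1 + 1 + 1 + 1 + 1 + 1 + 1 + 1 + 1 + 1 + 1 + 1 + 4 + 4 + 4 + 4 + 4 + 4 + 4 + 4 + 4 + 4 + 4 + 4 + 4 + 4 + 4 + 4 + 4 + 4 = 84 = |G|.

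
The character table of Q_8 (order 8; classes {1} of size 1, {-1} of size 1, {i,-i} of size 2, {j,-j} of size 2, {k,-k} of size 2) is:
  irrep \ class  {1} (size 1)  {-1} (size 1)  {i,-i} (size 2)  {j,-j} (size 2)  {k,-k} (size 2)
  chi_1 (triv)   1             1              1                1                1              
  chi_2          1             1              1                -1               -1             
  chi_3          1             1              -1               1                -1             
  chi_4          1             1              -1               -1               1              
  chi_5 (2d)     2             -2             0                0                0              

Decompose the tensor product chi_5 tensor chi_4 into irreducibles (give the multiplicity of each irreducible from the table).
chi_5 tensor chi_4 = chi_5 (all other irreducibles have multiplicity 0).

Working: The character of a tensor product is the pointwise product (chi_5 * chi_4)(C) = chi_5(C) * chi_4(C):
  {1}: (2)*(1), {-1}: (-2)*(1), {i,-i}: (0)*(-1), {j,-j}: (0)*(-1), {k,-k}: (0)*(1)
so (chi_5 * chi_4) takes values
  {1} -> 2, {-1} -> -2, {i,-i} -> 0, {j,-j} -> 0, {k,-k} -> 0.
Now take the inner product of this character with each irreducible chi from the table, <chi_5*chi_4, chi> = (1/8) sum_C |C| (chi_5*chi_4)(C) conj(chi(C)):
  <chi_5*chi_4, chi_1> = (1/8)[1*(2)*conj(1) + 1*(-2)*conj(1) + 2*(0)*conj(1) + 2*(0)*conj(1) + 2*(0)*conj(1)]
      = (1/8)[(2) + (-2) + (0) + (0) + (0)] = 0/8 = 0
  <chi_5*chi_4, chi_2> = (1/8)[1*(2)*conj(1) + 1*(-2)*conj(1) + 2*(0)*conj(1) + 2*(0)*conj(-1) + 2*(0)*conj(-1)]
      = (1/8)[(2) + (-2) + (0) + (0) + (0)] = 0/8 = 0
  <chi_5*chi_4, chi_3> = (1/8)[1*(2)*conj(1) + 1*(-2)*conj(1) + 2*(0)*conj(-1) + 2*(0)*conj(1) + 2*(0)*conj(-1)]
      = (1/8)[(2) + (-2) + (0) + (0) + (0)] = 0/8 = 0
  <chi_5*chi_4, chi_4> = (1/8)[1*(2)*conj(1) + 1*(-2)*conj(1) + 2*(0)*conj(-1) + 2*(0)*conj(-1) + 2*(0)*conj(1)]
      = (1/8)[(2) + (-2) + (0) + (0) + (0)] = 0/8 = 0
  <chi_5*chi_4, chi_5> = (1/8)[1*(2)*conj(2) + 1*(-2)*conj(-2) + 2*(0)*conj(0) + 2*(0)*conj(0) + 2*(0)*conj(0)]
      = (1/8)[(4) + (4) + (0) + (0) + (0)] = 8/8 = 1
Hence the multiplicities are chi_5: 1. Dimension check: dim(chi_5)*dim(chi_4) = 2*1 = 2 and sum (mult * dim) = 1*2 = 2.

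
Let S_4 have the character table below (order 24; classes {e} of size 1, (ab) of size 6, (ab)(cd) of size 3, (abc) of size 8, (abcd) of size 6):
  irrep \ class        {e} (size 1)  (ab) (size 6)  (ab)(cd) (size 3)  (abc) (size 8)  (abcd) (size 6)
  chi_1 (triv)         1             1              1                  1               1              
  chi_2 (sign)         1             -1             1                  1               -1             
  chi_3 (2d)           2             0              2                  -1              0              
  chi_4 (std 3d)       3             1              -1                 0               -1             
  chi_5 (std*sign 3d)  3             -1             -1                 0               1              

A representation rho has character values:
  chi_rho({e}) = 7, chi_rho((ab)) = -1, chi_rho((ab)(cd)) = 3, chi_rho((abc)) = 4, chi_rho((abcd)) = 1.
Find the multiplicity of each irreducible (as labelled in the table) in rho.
Multiplicities: chi_1: 2, chi_2: 2, chi_3: 0, chi_4: 0, chi_5: 1.

Justification: Use <chi_rho, chi> = (1/|G|) sum_C |C| * chi_rho(C) * conj(chi(C)) with |G| = 24 for each irreducible chi in the table:
  <chi_rho, chi_1> = (1/24)[1*(7)*conj(1) + 6*(-1)*conj(1) + 3*(3)*conj(1) + 8*(4)*conj(1) + 6*(1)*conj(1)]
      = (1/24)[(7) + (-6) + (9) + (32) + (6)] = 48/24 = 2
  <chi_rho, chi_2> = (1/24)[1*(7)*conj(1) + 6*(-1)*conj(-1) + 3*(3)*conj(1) + 8*(4)*conj(1) + 6*(1)*conj(-1)]
      = (1/24)[(7) + (6) + (9) + (32) + (-6)] = 48/24 = 2
  <chi_rho, chi_3> = (1/24)[1*(7)*conj(2) + 6*(-1)*conj(0) + 3*(3)*conj(2) + 8*(4)*conj(-1) + 6*(1)*conj(0)]
      = (1/24)[(14) + (0) + (18) + (-32) + (0)] = 0/24 = 0
  <chi_rho, chi_4> = (1/24)[1*(7)*conj(3) + 6*(-1)*conj(1) + 3*(3)*conj(-1) + 8*(4)*conj(0) + 6*(1)*conj(-1)]
      = (1/24)[(21) + (-6) + (-9) + (0) + (-6)] = 0/24 = 0
  <chi_rho, chi_5> = (1/24)[1*(7)*conj(3) + 6*(-1)*conj(-1) + 3*(3)*conj(-1) + 8*(4)*conj(0) + 6*(1)*conj(1)]
      = (1/24)[(21) + (6) + (-9) + (0) + (6)] = 24/24 = 1
Dimension check: dim(rho) = sum (mult * dim) = 2*1 + 2*1 + 0*2 + 0*3 + 1*3 = 7 = chi_rho(e) = 7.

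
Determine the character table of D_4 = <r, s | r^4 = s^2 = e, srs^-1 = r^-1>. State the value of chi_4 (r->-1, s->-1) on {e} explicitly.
Conjugacy classes: {e} of size 1, {r^2} of size 1, {r^1, r^3} of size 2, {s, sr^2, ...} of size 2, {sr, sr^3, ...} of size 2.
Character table:
  irrep \ class              {e} (size 1)  {r^2} (size 1)  {r^1, r^3} (size 2)  {s, sr^2, ...} (size 2)  {sr, sr^3, ...} (size 2)
  chi_1 (triv)               1             1               1                    1                        1                       
  chi_2 (sign: r->1, s->-1)  1             1               1                    -1                       -1                      
  chi_3 (r->-1, s->1)        1             1               -1                   1                        -1                      
  chi_4 (r->-1, s->-1)       1             1               -1                   -1                       1                       
  chi_5 (2d, j=1)            2             -2              0                    0                        0                       

Spot check: chi_4 (r->-1, s->-1) on {e} = 1.

Argument: D_4 has order 2*4 = 8 with 5 conjugacy classes, hence 5 irreducibles. Sum of squared dims 1 + 1 + 1 + 1 + 4 = 8 = |G|. Linear characters come from the abelianisation; the 2-dimensional irreps have character r^k -> 2*cos(2*pi*j*k/4), reflections -> 0.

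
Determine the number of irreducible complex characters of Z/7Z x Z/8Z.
56

Derivation: The number of irreducible complex representations of a finite group equals its number of conjugacy classes. Z/7Z x Z/8Z is abelian of order 56, so every element is its own conjugacy class: 56 classes, so Z/7Z x Z/8Z (order 56) has exactly 56 irreducible complex representations.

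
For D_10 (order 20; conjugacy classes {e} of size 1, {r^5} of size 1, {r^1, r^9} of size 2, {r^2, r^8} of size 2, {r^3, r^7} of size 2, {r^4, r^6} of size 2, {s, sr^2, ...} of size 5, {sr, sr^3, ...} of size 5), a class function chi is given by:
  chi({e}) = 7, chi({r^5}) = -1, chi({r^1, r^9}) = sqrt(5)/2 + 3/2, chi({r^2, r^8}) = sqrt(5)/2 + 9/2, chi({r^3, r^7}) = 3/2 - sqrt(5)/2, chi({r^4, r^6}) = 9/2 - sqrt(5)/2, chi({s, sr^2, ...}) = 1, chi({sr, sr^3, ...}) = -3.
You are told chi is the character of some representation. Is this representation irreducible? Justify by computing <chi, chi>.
Not irreducible (reducible): <chi, chi> = 10 > 1.

Details: <chi, chi> = (1/|G|) sum_C |C| * |chi(C)|^2 = (1/20)[1*|7|^2 + 1*|-1|^2 + 2*|sqrt(5)/2 + 3/2|^2 + 2*|sqrt(5)/2 + 9/2|^2 + 2*|3/2 - sqrt(5)/2|^2 + 2*|9/2 - sqrt(5)/2|^2 + 5*|1|^2 + 5*|-3|^2]
  = (1/20)[(49) + (1) + (3*sqrt(5) + 7) + (9*sqrt(5) + 43) + (7 - 3*sqrt(5)) + (43 - 9*sqrt(5)) + (5) + (45)] = 200/20 = 10.
A character is irreducible iff <chi, chi> = 1, so this representation is reducible.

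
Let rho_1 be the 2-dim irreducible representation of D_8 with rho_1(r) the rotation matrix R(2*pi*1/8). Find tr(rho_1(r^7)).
chi_{rho_1}(r^7) = 2*cos(2*pi*1*7/8) = sqrt(2)

Reasoning: rho_1(r^7) is rotation by angle 2*pi*1*7/8, whose trace is 2*cos(2*pi*1*7/8) = sqrt(2).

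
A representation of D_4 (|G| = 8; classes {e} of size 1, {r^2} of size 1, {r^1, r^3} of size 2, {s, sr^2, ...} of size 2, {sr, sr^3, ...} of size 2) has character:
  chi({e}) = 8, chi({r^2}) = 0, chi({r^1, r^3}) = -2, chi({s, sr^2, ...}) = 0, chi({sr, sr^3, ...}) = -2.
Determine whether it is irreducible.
Not irreducible (reducible): <chi, chi> = 10 > 1.

<chi, chi> = (1/|G|) sum_C |C| * |chi(C)|^2 = (1/8)[1*|8|^2 + 1*|0|^2 + 2*|-2|^2 + 2*|0|^2 + 2*|-2|^2]
  = (1/8)[(64) + (0) + (8) + (0) + (8)] = 80/8 = 10.
A character is irreducible iff <chi, chi> = 1, so this representation is reducible.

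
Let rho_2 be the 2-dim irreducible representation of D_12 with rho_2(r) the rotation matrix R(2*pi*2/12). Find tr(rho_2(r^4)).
chi_{rho_2}(r^4) = 2*cos(2*pi*2*4/12) = -1

Proof sketch: rho_2(r^4) is rotation by angle 2*pi*2*4/12, whose trace is 2*cos(2*pi*2*4/12) = -1.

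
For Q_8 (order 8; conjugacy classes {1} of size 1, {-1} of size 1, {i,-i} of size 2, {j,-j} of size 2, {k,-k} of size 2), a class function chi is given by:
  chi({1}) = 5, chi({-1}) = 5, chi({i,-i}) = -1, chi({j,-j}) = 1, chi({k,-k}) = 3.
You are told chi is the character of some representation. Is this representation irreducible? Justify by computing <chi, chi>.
Not irreducible (reducible): <chi, chi> = 9 > 1.

Reasoning: <chi, chi> = (1/|G|) sum_C |C| * |chi(C)|^2 = (1/8)[1*|5|^2 + 1*|5|^2 + 2*|-1|^2 + 2*|1|^2 + 2*|3|^2]
  = (1/8)[(25) + (25) + (2) + (2) + (18)] = 72/8 = 9.
A character is irreducible iff <chi, chi> = 1, so this representation is reducible.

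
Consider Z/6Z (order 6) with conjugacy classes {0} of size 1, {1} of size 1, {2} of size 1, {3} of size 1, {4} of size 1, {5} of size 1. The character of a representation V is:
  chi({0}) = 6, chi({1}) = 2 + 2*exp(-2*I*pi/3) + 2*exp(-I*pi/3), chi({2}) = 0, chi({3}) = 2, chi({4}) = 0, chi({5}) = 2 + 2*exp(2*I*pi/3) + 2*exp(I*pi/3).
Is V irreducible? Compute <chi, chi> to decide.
Not irreducible (reducible): <chi, chi> = 12 > 1.

Details: <chi, chi> = (1/|G|) sum_C |C| * |chi(C)|^2 = (1/6)[1*|6|^2 + 1*|2 + 2*exp(-2*I*pi/3) + 2*exp(-I*pi/3)|^2 + 1*|0|^2 + 1*|2|^2 + 1*|0|^2 + 1*|2 + 2*exp(2*I*pi/3) + 2*exp(I*pi/3)|^2]
  = (1/6)[(36) + (16) + (0) + (4) + (0) + (16)] = 72/6 = 12.
(Exp terms are combined using exp(i*s)*conj(exp(i*t)) = exp(i*(s-t)), and sums of them are collapsed using the identity that for every m > 1 the m distinct m-th roots of unity sum to 0, e.g. 1 + exp(2*I*pi/3) + exp(-2*I*pi/3) = 0.)
A character is irreducible iff <chi, chi> = 1, so this representation is reducible.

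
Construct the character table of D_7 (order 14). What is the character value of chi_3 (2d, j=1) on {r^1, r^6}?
Conjugacy classes: {e} of size 1, {r^1, r^6} of size 2, {r^2, r^5} of size 2, {r^3, r^4} of size 2, {s, sr, ..., sr^6} of size 7.
Character table:
  irrep \ class              {e} (size 1)  {r^1, r^6} (size 2)  {r^2, r^5} (size 2)  {r^3, r^4} (size 2)  {s, sr, ..., sr^6} (size 7)
  chi_1 (triv)               1             1                    1                    1                    1                          
  chi_2 (sign: r->1, s->-1)  1             1                    1                    1                    -1                         
  chi_3 (2d, j=1)            2             2*cos(2*pi/7)        -2*cos(3*pi/7)       -2*cos(pi/7)         0                          
  chi_4 (2d, j=2)            2             -2*cos(3*pi/7)       -2*cos(pi/7)         2*cos(2*pi/7)        0                          
  chi_5 (2d, j=3)            2             -2*cos(pi/7)         2*cos(2*pi/7)        -2*cos(3*pi/7)       0                          

Spot check: chi_3 (2d, j=1) on {r^1, r^6} = 2*cos(2*pi/7).

Reasoning: D_7 has order 2*7 = 14 with 5 conjugacy classes, hence 5 irreducibles. Sum of squared dims 1 + 1 + 4 + 4 + 4 = 14 = |G|. Linear characters come from the abelianisation; the 2-dimensional irreps have character r^k -> 2*cos(2*pi*j*k/7), reflections -> 0.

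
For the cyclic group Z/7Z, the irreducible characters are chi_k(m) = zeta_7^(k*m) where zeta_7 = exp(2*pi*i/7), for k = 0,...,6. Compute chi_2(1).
chi_2(1) = zeta_7^2 = exp(4*I*pi/7)

Details: chi_2(1) = zeta_7^(2*1) = zeta_7^2. Since zeta_7^7 = 1, this equals zeta_7^2 = exp(2*pi*i*2/7) = exp(4*I*pi/7).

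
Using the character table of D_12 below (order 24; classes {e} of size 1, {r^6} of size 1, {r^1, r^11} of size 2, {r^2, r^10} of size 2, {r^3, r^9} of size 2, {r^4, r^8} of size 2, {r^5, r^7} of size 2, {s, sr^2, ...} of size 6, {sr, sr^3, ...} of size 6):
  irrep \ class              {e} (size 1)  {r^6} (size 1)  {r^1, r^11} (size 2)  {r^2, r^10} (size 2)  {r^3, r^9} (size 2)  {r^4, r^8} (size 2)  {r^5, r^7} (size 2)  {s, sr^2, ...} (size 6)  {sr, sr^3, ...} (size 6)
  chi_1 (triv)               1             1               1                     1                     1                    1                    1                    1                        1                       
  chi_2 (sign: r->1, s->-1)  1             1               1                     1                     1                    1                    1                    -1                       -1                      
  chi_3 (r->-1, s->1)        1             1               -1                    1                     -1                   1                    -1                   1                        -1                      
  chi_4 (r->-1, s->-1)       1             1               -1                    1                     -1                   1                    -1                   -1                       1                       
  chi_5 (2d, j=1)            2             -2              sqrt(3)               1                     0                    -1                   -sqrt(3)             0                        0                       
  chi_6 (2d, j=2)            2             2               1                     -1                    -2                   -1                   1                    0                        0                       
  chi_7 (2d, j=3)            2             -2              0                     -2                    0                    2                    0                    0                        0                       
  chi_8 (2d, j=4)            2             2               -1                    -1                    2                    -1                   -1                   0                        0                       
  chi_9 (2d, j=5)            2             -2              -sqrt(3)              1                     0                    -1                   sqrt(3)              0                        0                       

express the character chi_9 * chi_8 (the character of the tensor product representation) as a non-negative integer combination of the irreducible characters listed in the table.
chi_9 tensor chi_8 = chi_5 + chi_7 (all other irreducibles have multiplicity 0).

Justification: The character of a tensor product is the pointwise product (chi_9 * chi_8)(C) = chi_9(C) * chi_8(C):
  {e}: (2)*(2), {r^6}: (-2)*(2), {r^1, r^11}: (-sqrt(3))*(-1), {r^2, r^10}: (1)*(-1), {r^3, r^9}: (0)*(2), {r^4, r^8}: (-1)*(-1), {r^5, r^7}: (sqrt(3))*(-1), {s, sr^2, ...}: (0)*(0), {sr, sr^3, ...}: (0)*(0)
so (chi_9 * chi_8) takes values
  {e} -> 4, {r^6} -> -4, {r^1, r^11} -> sqrt(3), {r^2, r^10} -> -1, {r^3, r^9} -> 0, {r^4, r^8} -> 1, {r^5, r^7} -> -sqrt(3), {s, sr^2, ...} -> 0, {sr, sr^3, ...} -> 0.
Now take the inner product of this character with each irreducible chi from the table, <chi_9*chi_8, chi> = (1/24) sum_C |C| (chi_9*chi_8)(C) conj(chi(C)):
  <chi_9*chi_8, chi_1> = (1/24)[1*(4)*conj(1) + 1*(-4)*conj(1) + 2*(sqrt(3))*conj(1) + 2*(-1)*conj(1) + 2*(0)*conj(1) + 2*(1)*conj(1) + 2*(-sqrt(3))*conj(1) + 6*(0)*conj(1) + 6*(0)*conj(1)]
      = (1/24)[(4) + (-4) + (2*sqrt(3)) + (-2) + (0) + (2) + (-2*sqrt(3)) + (0) + (0)] = 0/24 = 0
  <chi_9*chi_8, chi_2> = (1/24)[1*(4)*conj(1) + 1*(-4)*conj(1) + 2*(sqrt(3))*conj(1) + 2*(-1)*conj(1) + 2*(0)*conj(1) + 2*(1)*conj(1) + 2*(-sqrt(3))*conj(1) + 6*(0)*conj(-1) + 6*(0)*conj(-1)]
      = (1/24)[(4) + (-4) + (2*sqrt(3)) + (-2) + (0) + (2) + (-2*sqrt(3)) + (0) + (0)] = 0/24 = 0
  <chi_9*chi_8, chi_3> = (1/24)[1*(4)*conj(1) + 1*(-4)*conj(1) + 2*(sqrt(3))*conj(-1) + 2*(-1)*conj(1) + 2*(0)*conj(-1) + 2*(1)*conj(1) + 2*(-sqrt(3))*conj(-1) + 6*(0)*conj(1) + 6*(0)*conj(-1)]
      = (1/24)[(4) + (-4) + (-2*sqrt(3)) + (-2) + (0) + (2) + (2*sqrt(3)) + (0) + (0)] = 0/24 = 0
  <chi_9*chi_8, chi_4> = (1/24)[1*(4)*conj(1) + 1*(-4)*conj(1) + 2*(sqrt(3))*conj(-1) + 2*(-1)*conj(1) + 2*(0)*conj(-1) + 2*(1)*conj(1) + 2*(-sqrt(3))*conj(-1) + 6*(0)*conj(-1) + 6*(0)*conj(1)]
      = (1/24)[(4) + (-4) + (-2*sqrt(3)) + (-2) + (0) + (2) + (2*sqrt(3)) + (0) + (0)] = 0/24 = 0
  <chi_9*chi_8, chi_5> = (1/24)[1*(4)*conj(2) + 1*(-4)*conj(-2) + 2*(sqrt(3))*conj(sqrt(3)) + 2*(-1)*conj(1) + 2*(0)*conj(0) + 2*(1)*conj(-1) + 2*(-sqrt(3))*conj(-sqrt(3)) + 6*(0)*conj(0) + 6*(0)*conj(0)]
      = (1/24)[(8) + (8) + (6) + (-2) + (0) + (-2) + (6) + (0) + (0)] = 24/24 = 1
  <chi_9*chi_8, chi_6> = (1/24)[1*(4)*conj(2) + 1*(-4)*conj(2) + 2*(sqrt(3))*conj(1) + 2*(-1)*conj(-1) + 2*(0)*conj(-2) + 2*(1)*conj(-1) + 2*(-sqrt(3))*conj(1) + 6*(0)*conj(0) + 6*(0)*conj(0)]
      = (1/24)[(8) + (-8) + (2*sqrt(3)) + (2) + (0) + (-2) + (-2*sqrt(3)) + (0) + (0)] = 0/24 = 0
  <chi_9*chi_8, chi_7> = (1/24)[1*(4)*conj(2) + 1*(-4)*conj(-2) + 2*(sqrt(3))*conj(0) + 2*(-1)*conj(-2) + 2*(0)*conj(0) + 2*(1)*conj(2) + 2*(-sqrt(3))*conj(0) + 6*(0)*conj(0) + 6*(0)*conj(0)]
      = (1/24)[(8) + (8) + (0) + (4) + (0) + (4) + (0) + (0) + (0)] = 24/24 = 1
  <chi_9*chi_8, chi_8> = (1/24)[1*(4)*conj(2) + 1*(-4)*conj(2) + 2*(sqrt(3))*conj(-1) + 2*(-1)*conj(-1) + 2*(0)*conj(2) + 2*(1)*conj(-1) + 2*(-sqrt(3))*conj(-1) + 6*(0)*conj(0) + 6*(0)*conj(0)]
      = (1/24)[(8) + (-8) + (-2*sqrt(3)) + (2) + (0) + (-2) + (2*sqrt(3)) + (0) + (0)] = 0/24 = 0
  <chi_9*chi_8, chi_9> = (1/24)[1*(4)*conj(2) + 1*(-4)*conj(-2) + 2*(sqrt(3))*conj(-sqrt(3)) + 2*(-1)*conj(1) + 2*(0)*conj(0) + 2*(1)*conj(-1) + 2*(-sqrt(3))*conj(sqrt(3)) + 6*(0)*conj(0) + 6*(0)*conj(0)]
      = (1/24)[(8) + (8) + (-6) + (-2) + (0) + (-2) + (-6) + (0) + (0)] = 0/24 = 0
Hence the multiplicities are chi_5: 1, chi_7: 1. Dimension check: dim(chi_9)*dim(chi_8) = 2*2 = 4 and sum (mult * dim) = 1*2 + 1*2 = 4.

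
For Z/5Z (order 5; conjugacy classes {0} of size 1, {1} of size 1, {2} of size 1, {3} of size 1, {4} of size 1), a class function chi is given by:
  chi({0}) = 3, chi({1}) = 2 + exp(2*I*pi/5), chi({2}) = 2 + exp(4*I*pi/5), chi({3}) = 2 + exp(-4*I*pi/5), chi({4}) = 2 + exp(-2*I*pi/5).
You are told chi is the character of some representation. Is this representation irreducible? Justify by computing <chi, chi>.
Not irreducible (reducible): <chi, chi> = 5 > 1.

Justification: <chi, chi> = (1/|G|) sum_C |C| * |chi(C)|^2 = (1/5)[1*|3|^2 + 1*|2 + exp(2*I*pi/5)|^2 + 1*|2 + exp(4*I*pi/5)|^2 + 1*|2 + exp(-4*I*pi/5)|^2 + 1*|2 + exp(-2*I*pi/5)|^2]
  = (1/5)[(9) + (5 + 2*exp(-2*I*pi/5) + 2*exp(2*I*pi/5)) + (5 + 2*exp(-4*I*pi/5) + 2*exp(4*I*pi/5)) + (5 + 2*exp(-4*I*pi/5) + 2*exp(4*I*pi/5)) + (5 + 2*exp(-2*I*pi/5) + 2*exp(2*I*pi/5))] = 25/5 = 5.
(Exp terms are combined using exp(i*s)*conj(exp(i*t)) = exp(i*(s-t)), and sums of them are collapsed using the identity that for every m > 1 the m distinct m-th roots of unity sum to 0, e.g. 1 + exp(2*I*pi/3) + exp(-2*I*pi/3) = 0.)
A character is irreducible iff <chi, chi> = 1, so this representation is reducible.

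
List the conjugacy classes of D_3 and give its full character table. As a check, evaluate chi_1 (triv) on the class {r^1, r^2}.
Conjugacy classes: {e} of size 1, {r^1, r^2} of size 2, {s, sr, ..., sr^2} of size 3.
Character table:
  irrep \ class              {e} (size 1)  {r^1, r^2} (size 2)  {s, sr, ..., sr^2} (size 3)
  chi_1 (triv)               1             1                    1                          
  chi_2 (sign: r->1, s->-1)  1             1                    -1                         
  chi_3 (2d, j=1)            2             -1                   0                          

Spot check: chi_1 (triv) on {r^1, r^2} = 1.

Solution. D_3 has order 2*3 = 6 with 3 conjugacy classes, hence 3 irreducibles. Sum of squared dims 1 + 1 + 4 = 6 = |G|. Linear characters come from the abelianisation; the 2-dimensional irreps have character r^k -> 2*cos(2*pi*j*k/3), reflections -> 0.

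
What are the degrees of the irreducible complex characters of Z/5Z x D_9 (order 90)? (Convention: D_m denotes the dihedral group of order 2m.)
Dimensions: 1, 1, 1, 1, 1, 1, 1, 1, 1, 1, 2, 2, 2, 2, 2, 2, 2, 2, 2, 2, 2, 2, 2, 2, 2, 2, 2, 2, 2, 2

Justification: There are 30 irreducibles (= number of conjugacy classes). Their dimensions d_i satisfy sum d_i^2 = |G| = 90: 1 + 1 + 1 + 1 + 1 + 1 + 1 + 1 + 1 + 1 + 4 + 4 + 4 + 4 + 4 + 4 + 4 + 4 + 4 + 4 + 4 + 4 + 4 + 4 + 4 + 4 + 4 + 4 + 4 + 4 = 90. (For the product with Z/5Z: each of the 5 1-dim characters of Z/5Z tensors with each irrep of D_9, giving 5 copies of each D_9-dimension.)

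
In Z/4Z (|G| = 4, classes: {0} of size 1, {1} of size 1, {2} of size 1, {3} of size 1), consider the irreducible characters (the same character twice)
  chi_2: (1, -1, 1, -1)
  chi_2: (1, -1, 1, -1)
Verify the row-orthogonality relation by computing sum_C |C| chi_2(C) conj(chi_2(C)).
Sum = 4 = |G| = 4; so <chi_2, chi_2> = 1 (norm-1 confirms irreducibility).

Derivation: Compute term by term over conjugacy classes (|C| * chi_2(C) * conj(chi_2(C))):
  1*(1)*conj(1) + 1*(-1)*conj(-1) + 1*(1)*conj(1) + 1*(-1)*conj(-1)
  = (1) + (1) + (1) + (1)
  = 4.
(Exp terms are combined using exp(i*s)*conj(exp(i*t)) = exp(i*(s-t)), and sums of them are collapsed using the identity that for every m > 1 the m distinct m-th roots of unity sum to 0, e.g. 1 + exp(2*I*pi/3) + exp(-2*I*pi/3) = 0.)
Dividing by |G| = 4 gives 4/4 = 1, matching the row-orthogonality relation <chi_2, chi_2> = [chi_2 = chi_2].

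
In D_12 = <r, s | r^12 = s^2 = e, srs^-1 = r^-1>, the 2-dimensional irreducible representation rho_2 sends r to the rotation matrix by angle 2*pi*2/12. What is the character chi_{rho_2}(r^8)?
chi_{rho_2}(r^8) = 2*cos(2*pi*2*8/12) = -1

Derivation: rho_2(r^8) is rotation by angle 2*pi*2*8/12, whose trace is 2*cos(2*pi*2*8/12) = -1.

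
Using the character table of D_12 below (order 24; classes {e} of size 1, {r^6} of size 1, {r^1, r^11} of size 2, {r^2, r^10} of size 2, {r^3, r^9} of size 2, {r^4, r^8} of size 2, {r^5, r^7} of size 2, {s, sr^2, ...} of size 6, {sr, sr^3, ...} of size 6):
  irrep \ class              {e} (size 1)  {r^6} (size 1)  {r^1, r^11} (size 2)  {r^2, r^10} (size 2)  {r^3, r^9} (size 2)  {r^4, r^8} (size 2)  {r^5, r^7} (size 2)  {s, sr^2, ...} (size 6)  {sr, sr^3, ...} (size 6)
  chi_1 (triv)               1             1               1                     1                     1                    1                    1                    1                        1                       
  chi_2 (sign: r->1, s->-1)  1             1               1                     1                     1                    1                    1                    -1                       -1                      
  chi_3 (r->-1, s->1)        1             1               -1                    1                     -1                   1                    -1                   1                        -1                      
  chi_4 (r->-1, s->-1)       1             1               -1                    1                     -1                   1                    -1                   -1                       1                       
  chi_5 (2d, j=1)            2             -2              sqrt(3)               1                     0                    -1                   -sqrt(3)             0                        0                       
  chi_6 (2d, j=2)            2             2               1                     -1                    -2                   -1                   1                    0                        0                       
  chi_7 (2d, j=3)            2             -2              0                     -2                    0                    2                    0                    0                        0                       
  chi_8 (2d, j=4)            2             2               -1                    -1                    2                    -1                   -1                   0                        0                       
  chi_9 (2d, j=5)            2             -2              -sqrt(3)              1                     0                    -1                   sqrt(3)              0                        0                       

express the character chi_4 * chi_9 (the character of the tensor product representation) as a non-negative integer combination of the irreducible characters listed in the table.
chi_4 tensor chi_9 = chi_5 (all other irreducibles have multiplicity 0).

Proof sketch: The character of a tensor product is the pointwise product (chi_4 * chi_9)(C) = chi_4(C) * chi_9(C):
  {e}: (1)*(2), {r^6}: (1)*(-2), {r^1, r^11}: (-1)*(-sqrt(3)), {r^2, r^10}: (1)*(1), {r^3, r^9}: (-1)*(0), {r^4, r^8}: (1)*(-1), {r^5, r^7}: (-1)*(sqrt(3)), {s, sr^2, ...}: (-1)*(0), {sr, sr^3, ...}: (1)*(0)
so (chi_4 * chi_9) takes values
  {e} -> 2, {r^6} -> -2, {r^1, r^11} -> sqrt(3), {r^2, r^10} -> 1, {r^3, r^9} -> 0, {r^4, r^8} -> -1, {r^5, r^7} -> -sqrt(3), {s, sr^2, ...} -> 0, {sr, sr^3, ...} -> 0.
Now take the inner product of this character with each irreducible chi from the table, <chi_4*chi_9, chi> = (1/24) sum_C |C| (chi_4*chi_9)(C) conj(chi(C)):
  <chi_4*chi_9, chi_1> = (1/24)[1*(2)*conj(1) + 1*(-2)*conj(1) + 2*(sqrt(3))*conj(1) + 2*(1)*conj(1) + 2*(0)*conj(1) + 2*(-1)*conj(1) + 2*(-sqrt(3))*conj(1) + 6*(0)*conj(1) + 6*(0)*conj(1)]
      = (1/24)[(2) + (-2) + (2*sqrt(3)) + (2) + (0) + (-2) + (-2*sqrt(3)) + (0) + (0)] = 0/24 = 0
  <chi_4*chi_9, chi_2> = (1/24)[1*(2)*conj(1) + 1*(-2)*conj(1) + 2*(sqrt(3))*conj(1) + 2*(1)*conj(1) + 2*(0)*conj(1) + 2*(-1)*conj(1) + 2*(-sqrt(3))*conj(1) + 6*(0)*conj(-1) + 6*(0)*conj(-1)]
      = (1/24)[(2) + (-2) + (2*sqrt(3)) + (2) + (0) + (-2) + (-2*sqrt(3)) + (0) + (0)] = 0/24 = 0
  <chi_4*chi_9, chi_3> = (1/24)[1*(2)*conj(1) + 1*(-2)*conj(1) + 2*(sqrt(3))*conj(-1) + 2*(1)*conj(1) + 2*(0)*conj(-1) + 2*(-1)*conj(1) + 2*(-sqrt(3))*conj(-1) + 6*(0)*conj(1) + 6*(0)*conj(-1)]
      = (1/24)[(2) + (-2) + (-2*sqrt(3)) + (2) + (0) + (-2) + (2*sqrt(3)) + (0) + (0)] = 0/24 = 0
  <chi_4*chi_9, chi_4> = (1/24)[1*(2)*conj(1) + 1*(-2)*conj(1) + 2*(sqrt(3))*conj(-1) + 2*(1)*conj(1) + 2*(0)*conj(-1) + 2*(-1)*conj(1) + 2*(-sqrt(3))*conj(-1) + 6*(0)*conj(-1) + 6*(0)*conj(1)]
      = (1/24)[(2) + (-2) + (-2*sqrt(3)) + (2) + (0) + (-2) + (2*sqrt(3)) + (0) + (0)] = 0/24 = 0
  <chi_4*chi_9, chi_5> = (1/24)[1*(2)*conj(2) + 1*(-2)*conj(-2) + 2*(sqrt(3))*conj(sqrt(3)) + 2*(1)*conj(1) + 2*(0)*conj(0) + 2*(-1)*conj(-1) + 2*(-sqrt(3))*conj(-sqrt(3)) + 6*(0)*conj(0) + 6*(0)*conj(0)]
      = (1/24)[(4) + (4) + (6) + (2) + (0) + (2) + (6) + (0) + (0)] = 24/24 = 1
  <chi_4*chi_9, chi_6> = (1/24)[1*(2)*conj(2) + 1*(-2)*conj(2) + 2*(sqrt(3))*conj(1) + 2*(1)*conj(-1) + 2*(0)*conj(-2) + 2*(-1)*conj(-1) + 2*(-sqrt(3))*conj(1) + 6*(0)*conj(0) + 6*(0)*conj(0)]
      = (1/24)[(4) + (-4) + (2*sqrt(3)) + (-2) + (0) + (2) + (-2*sqrt(3)) + (0) + (0)] = 0/24 = 0
  <chi_4*chi_9, chi_7> = (1/24)[1*(2)*conj(2) + 1*(-2)*conj(-2) + 2*(sqrt(3))*conj(0) + 2*(1)*conj(-2) + 2*(0)*conj(0) + 2*(-1)*conj(2) + 2*(-sqrt(3))*conj(0) + 6*(0)*conj(0) + 6*(0)*conj(0)]
      = (1/24)[(4) + (4) + (0) + (-4) + (0) + (-4) + (0) + (0) + (0)] = 0/24 = 0
  <chi_4*chi_9, chi_8> = (1/24)[1*(2)*conj(2) + 1*(-2)*conj(2) + 2*(sqrt(3))*conj(-1) + 2*(1)*conj(-1) + 2*(0)*conj(2) + 2*(-1)*conj(-1) + 2*(-sqrt(3))*conj(-1) + 6*(0)*conj(0) + 6*(0)*conj(0)]
      = (1/24)[(4) + (-4) + (-2*sqrt(3)) + (-2) + (0) + (2) + (2*sqrt(3)) + (0) + (0)] = 0/24 = 0
  <chi_4*chi_9, chi_9> = (1/24)[1*(2)*conj(2) + 1*(-2)*conj(-2) + 2*(sqrt(3))*conj(-sqrt(3)) + 2*(1)*conj(1) + 2*(0)*conj(0) + 2*(-1)*conj(-1) + 2*(-sqrt(3))*conj(sqrt(3)) + 6*(0)*conj(0) + 6*(0)*conj(0)]
      = (1/24)[(4) + (4) + (-6) + (2) + (0) + (2) + (-6) + (0) + (0)] = 0/24 = 0
Hence the multiplicities are chi_5: 1. Dimension check: dim(chi_4)*dim(chi_9) = 1*2 = 2 and sum (mult * dim) = 1*2 = 2.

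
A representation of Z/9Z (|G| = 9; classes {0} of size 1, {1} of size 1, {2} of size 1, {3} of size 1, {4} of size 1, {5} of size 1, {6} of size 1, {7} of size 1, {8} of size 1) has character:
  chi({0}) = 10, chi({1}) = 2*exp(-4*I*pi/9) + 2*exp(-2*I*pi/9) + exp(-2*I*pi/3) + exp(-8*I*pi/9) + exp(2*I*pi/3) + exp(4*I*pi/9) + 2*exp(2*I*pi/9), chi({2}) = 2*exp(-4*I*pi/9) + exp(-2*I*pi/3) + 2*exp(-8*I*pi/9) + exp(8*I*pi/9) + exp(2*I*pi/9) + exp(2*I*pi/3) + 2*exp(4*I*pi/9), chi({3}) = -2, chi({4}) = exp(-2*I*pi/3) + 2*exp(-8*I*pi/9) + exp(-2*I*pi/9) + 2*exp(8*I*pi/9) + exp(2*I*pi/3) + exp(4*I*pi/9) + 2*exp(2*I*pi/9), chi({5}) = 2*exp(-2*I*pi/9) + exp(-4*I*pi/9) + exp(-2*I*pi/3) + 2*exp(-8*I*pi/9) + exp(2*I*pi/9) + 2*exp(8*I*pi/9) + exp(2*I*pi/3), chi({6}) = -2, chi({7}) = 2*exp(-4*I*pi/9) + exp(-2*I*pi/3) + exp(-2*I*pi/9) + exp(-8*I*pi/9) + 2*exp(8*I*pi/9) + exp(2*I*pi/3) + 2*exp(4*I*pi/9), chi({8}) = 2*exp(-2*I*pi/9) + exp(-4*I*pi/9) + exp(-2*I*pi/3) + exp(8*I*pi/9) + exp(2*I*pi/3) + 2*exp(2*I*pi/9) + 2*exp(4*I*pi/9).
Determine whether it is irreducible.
Not irreducible (reducible): <chi, chi> = 16 > 1.

Justification: <chi, chi> = (1/|G|) sum_C |C| * |chi(C)|^2 = (1/9)[1*|10|^2 + 1*|2*exp(-4*I*pi/9) + 2*exp(-2*I*pi/9) + exp(-2*I*pi/3) + exp(-8*I*pi/9) + exp(2*I*pi/3) + exp(4*I*pi/9) + 2*exp(2*I*pi/9)|^2 + 1*|2*exp(-4*I*pi/9) + exp(-2*I*pi/3) + 2*exp(-8*I*pi/9) + exp(8*I*pi/9) + exp(2*I*pi/9) + exp(2*I*pi/3) + 2*exp(4*I*pi/9)|^2 + 1*|-2|^2 + 1*|exp(-2*I*pi/3) + 2*exp(-8*I*pi/9) + exp(-2*I*pi/9) + 2*exp(8*I*pi/9) + exp(2*I*pi/3) + exp(4*I*pi/9) + 2*exp(2*I*pi/9)|^2 + 1*|2*exp(-2*I*pi/9) + exp(-4*I*pi/9) + exp(-2*I*pi/3) + 2*exp(-8*I*pi/9) + exp(2*I*pi/9) + 2*exp(8*I*pi/9) + exp(2*I*pi/3)|^2 + 1*|-2|^2 + 1*|2*exp(-4*I*pi/9) + exp(-2*I*pi/3) + exp(-2*I*pi/9) + exp(-8*I*pi/9) + 2*exp(8*I*pi/9) + exp(2*I*pi/3) + 2*exp(4*I*pi/9)|^2 + 1*|2*exp(-2*I*pi/9) + exp(-4*I*pi/9) + exp(-2*I*pi/3) + exp(8*I*pi/9) + exp(2*I*pi/3) + 2*exp(2*I*pi/9) + 2*exp(4*I*pi/9)|^2]
  = (1/9)[(100) + (16 + 11*exp(-4*I*pi/9) + 10*exp(-2*I*pi/3) + 10*exp(-2*I*pi/9) + 11*exp(-8*I*pi/9) + 11*exp(8*I*pi/9) + 10*exp(2*I*pi/9) + 10*exp(2*I*pi/3) + 11*exp(4*I*pi/9)) + (16 + 10*exp(-4*I*pi/9) + 10*exp(-2*I*pi/3) + 11*exp(-2*I*pi/9) + 11*exp(-8*I*pi/9) + 11*exp(8*I*pi/9) + 11*exp(2*I*pi/9) + 10*exp(2*I*pi/3) + 10*exp(4*I*pi/9)) + (4) + (16 + 11*exp(-4*I*pi/9) + 10*exp(-2*I*pi/3) + 11*exp(-2*I*pi/9) + 10*exp(-8*I*pi/9) + 10*exp(8*I*pi/9) + 11*exp(2*I*pi/9) + 10*exp(2*I*pi/3) + 11*exp(4*I*pi/9)) + (16 + 11*exp(-4*I*pi/9) + 10*exp(-2*I*pi/3) + 11*exp(-2*I*pi/9) + 10*exp(-8*I*pi/9) + 10*exp(8*I*pi/9) + 11*exp(2*I*pi/9) + 10*exp(2*I*pi/3) + 11*exp(4*I*pi/9)) + (4) + (16 + 10*exp(-4*I*pi/9) + 10*exp(-2*I*pi/3) + 11*exp(-2*I*pi/9) + 11*exp(-8*I*pi/9) + 11*exp(8*I*pi/9) + 11*exp(2*I*pi/9) + 10*exp(2*I*pi/3) + 10*exp(4*I*pi/9)) + (16 + 11*exp(-4*I*pi/9) + 10*exp(-2*I*pi/3) + 10*exp(-2*I*pi/9) + 11*exp(-8*I*pi/9) + 11*exp(8*I*pi/9) + 10*exp(2*I*pi/9) + 10*exp(2*I*pi/3) + 11*exp(4*I*pi/9))] = 144/9 = 16.
(Exp terms are combined using exp(i*s)*conj(exp(i*t)) = exp(i*(s-t)), and sums of them are collapsed using the identity that for every m > 1 the m distinct m-th roots of unity sum to 0, e.g. 1 + exp(2*I*pi/3) + exp(-2*I*pi/3) = 0.)
A character is irreducible iff <chi, chi> = 1, so this representation is reducible.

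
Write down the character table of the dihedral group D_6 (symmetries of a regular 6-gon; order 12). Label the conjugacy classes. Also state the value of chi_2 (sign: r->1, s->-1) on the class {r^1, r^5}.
Conjugacy classes: {e} of size 1, {r^3} of size 1, {r^1, r^5} of size 2, {r^2, r^4} of size 2, {s, sr^2, ...} of size 3, {sr, sr^3, ...} of size 3.
Character table:
  irrep \ class              {e} (size 1)  {r^3} (size 1)  {r^1, r^5} (size 2)  {r^2, r^4} (size 2)  {s, sr^2, ...} (size 3)  {sr, sr^3, ...} (size 3)
  chi_1 (triv)               1             1               1                    1                    1                        1                       
  chi_2 (sign: r->1, s->-1)  1             1               1                    1                    -1                       -1                      
  chi_3 (r->-1, s->1)        1             -1              -1                   1                    1                        -1                      
  chi_4 (r->-1, s->-1)       1             -1              -1                   1                    -1                       1                       
  chi_5 (2d, j=1)            2             -2              1                    -1                   0                        0                       
  chi_6 (2d, j=2)            2             2               -1                   -1                   0                        0                       

Spot check: chi_2 (sign: r->1, s->-1) on {r^1, r^5} = 1.

Why: D_6 has order 2*6 = 12 with 6 conjugacy classes, hence 6 irreducibles. Sum of squared dims 1 + 1 + 1 + 1 + 4 + 4 = 12 = |G|. Linear characters come from the abelianisation; the 2-dimensional irreps have character r^k -> 2*cos(2*pi*j*k/6), reflections -> 0.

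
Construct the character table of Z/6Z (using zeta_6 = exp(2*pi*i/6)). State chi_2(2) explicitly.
Character table of Z/6Z (irreps indexed chi_0,...,chi_5 with chi_k(m) = zeta_6^(k*m), zeta_6 = exp(2*pi*i/6)):
  irrep \ class  {0} (size 1)  {1} (size 1)    {2} (size 1)    {3} (size 1)  {4} (size 1)    {5} (size 1)  
  chi_0          1             1               1               1             1               1             
  chi_1          1             exp(I*pi/3)     exp(2*I*pi/3)   -1            exp(-2*I*pi/3)  exp(-I*pi/3)  
  chi_2          1             exp(2*I*pi/3)   exp(-2*I*pi/3)  1             exp(2*I*pi/3)   exp(-2*I*pi/3)
  chi_3          1             -1              1               -1            1               -1            
  chi_4          1             exp(-2*I*pi/3)  exp(2*I*pi/3)   1             exp(-2*I*pi/3)  exp(2*I*pi/3) 
  chi_5          1             exp(-I*pi/3)    exp(-2*I*pi/3)  -1            exp(2*I*pi/3)   exp(I*pi/3)   

Spot check: chi_2(2) = zeta_6^(2*2) = zeta_6^4 = exp(-2*I*pi/3).

Proof sketch: Z/6Z is abelian, so all 6 irreducible complex representations are 1-dimensional. They are given by chi_k(m) = zeta_6^(k*m) for k = 0,...,5. Row orthogonality: sum_m chi_k(m) conj(chi_l(m)) = 6 * [k = l].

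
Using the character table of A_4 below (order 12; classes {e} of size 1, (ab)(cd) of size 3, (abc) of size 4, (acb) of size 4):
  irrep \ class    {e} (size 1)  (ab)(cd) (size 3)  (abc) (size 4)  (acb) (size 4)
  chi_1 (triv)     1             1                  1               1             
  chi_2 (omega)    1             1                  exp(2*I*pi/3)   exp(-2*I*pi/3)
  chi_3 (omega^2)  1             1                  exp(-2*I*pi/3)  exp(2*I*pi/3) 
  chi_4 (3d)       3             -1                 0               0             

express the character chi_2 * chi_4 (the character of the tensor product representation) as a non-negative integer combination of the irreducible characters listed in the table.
chi_2 tensor chi_4 = chi_4 (all other irreducibles have multiplicity 0).

Why: The character of a tensor product is the pointwise product (chi_2 * chi_4)(C) = chi_2(C) * chi_4(C):
  {e}: (1)*(3), (ab)(cd): (1)*(-1), (abc): (exp(2*I*pi/3))*(0), (acb): (exp(-2*I*pi/3))*(0)
so (chi_2 * chi_4) takes values
  {e} -> 3, (ab)(cd) -> -1, (abc) -> 0, (acb) -> 0.
Now take the inner product of this character with each irreducible chi from the table, <chi_2*chi_4, chi> = (1/12) sum_C |C| (chi_2*chi_4)(C) conj(chi(C)):
  <chi_2*chi_4, chi_1> = (1/12)[1*(3)*conj(1) + 3*(-1)*conj(1) + 4*(0)*conj(1) + 4*(0)*conj(1)]
      = (1/12)[(3) + (-3) + (0) + (0)] = 0/12 = 0
  <chi_2*chi_4, chi_2> = (1/12)[1*(3)*conj(1) + 3*(-1)*conj(1) + 4*(0)*conj(exp(2*I*pi/3)) + 4*(0)*conj(exp(-2*I*pi/3))]
      = (1/12)[(3) + (-3) + (0) + (0)] = 0/12 = 0
  <chi_2*chi_4, chi_3> = (1/12)[1*(3)*conj(1) + 3*(-1)*conj(1) + 4*(0)*conj(exp(-2*I*pi/3)) + 4*(0)*conj(exp(2*I*pi/3))]
      = (1/12)[(3) + (-3) + (0) + (0)] = 0/12 = 0
  <chi_2*chi_4, chi_4> = (1/12)[1*(3)*conj(3) + 3*(-1)*conj(-1) + 4*(0)*conj(0) + 4*(0)*conj(0)]
      = (1/12)[(9) + (3) + (0) + (0)] = 12/12 = 1
(Exp terms are combined using exp(i*s)*conj(exp(i*t)) = exp(i*(s-t)), and sums of them are collapsed using the identity that for every m > 1 the m distinct m-th roots of unity sum to 0, e.g. 1 + exp(2*I*pi/3) + exp(-2*I*pi/3) = 0.)
Hence the multiplicities are chi_4: 1. Dimension check: dim(chi_2)*dim(chi_4) = 1*3 = 3 and sum (mult * dim) = 1*3 = 3.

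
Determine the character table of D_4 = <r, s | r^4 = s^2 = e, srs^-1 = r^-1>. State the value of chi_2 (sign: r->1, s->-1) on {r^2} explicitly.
Conjugacy classes: {e} of size 1, {r^2} of size 1, {r^1, r^3} of size 2, {s, sr^2, ...} of size 2, {sr, sr^3, ...} of size 2.
Character table:
  irrep \ class              {e} (size 1)  {r^2} (size 1)  {r^1, r^3} (size 2)  {s, sr^2, ...} (size 2)  {sr, sr^3, ...} (size 2)
  chi_1 (triv)               1             1               1                    1                        1                       
  chi_2 (sign: r->1, s->-1)  1             1               1                    -1                       -1                      
  chi_3 (r->-1, s->1)        1             1               -1                   1                        -1                      
  chi_4 (r->-1, s->-1)       1             1               -1                   -1                       1                       
  chi_5 (2d, j=1)            2             -2              0                    0                        0                       

Spot check: chi_2 (sign: r->1, s->-1) on {r^2} = 1.

Explanation: D_4 has order 2*4 = 8 with 5 conjugacy classes, hence 5 irreducibles. Sum of squared dims 1 + 1 + 1 + 1 + 4 = 8 = |G|. Linear characters come from the abelianisation; the 2-dimensional irreps have character r^k -> 2*cos(2*pi*j*k/4), reflections -> 0.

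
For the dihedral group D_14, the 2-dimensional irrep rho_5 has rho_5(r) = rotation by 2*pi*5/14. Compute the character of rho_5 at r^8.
chi_{rho_5}(r^8) = 2*cos(2*pi*5*8/14) = 2*cos(2*pi/7)

Why: rho_5(r^8) is rotation by angle 2*pi*5*8/14, whose trace is 2*cos(2*pi*5*8/14) = 2*cos(2*pi/7).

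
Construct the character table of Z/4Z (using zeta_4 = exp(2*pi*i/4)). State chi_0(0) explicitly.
Character table of Z/4Z (irreps indexed chi_0,...,chi_3 with chi_k(m) = zeta_4^(k*m), zeta_4 = exp(2*pi*i/4)):
  irrep \ class  {0} (size 1)  {1} (size 1)  {2} (size 1)  {3} (size 1)
  chi_0          1             1             1             1           
  chi_1          1             I             -1            -I          
  chi_2          1             -1            1             -1          
  chi_3          1             -I            -1            I           

Spot check: chi_0(0) = zeta_4^(0*0) = zeta_4^0 = 1.

Working: Z/4Z is abelian, so all 4 irreducible complex representations are 1-dimensional. They are given by chi_k(m) = zeta_4^(k*m) for k = 0,...,3. Row orthogonality: sum_m chi_k(m) conj(chi_l(m)) = 4 * [k = l].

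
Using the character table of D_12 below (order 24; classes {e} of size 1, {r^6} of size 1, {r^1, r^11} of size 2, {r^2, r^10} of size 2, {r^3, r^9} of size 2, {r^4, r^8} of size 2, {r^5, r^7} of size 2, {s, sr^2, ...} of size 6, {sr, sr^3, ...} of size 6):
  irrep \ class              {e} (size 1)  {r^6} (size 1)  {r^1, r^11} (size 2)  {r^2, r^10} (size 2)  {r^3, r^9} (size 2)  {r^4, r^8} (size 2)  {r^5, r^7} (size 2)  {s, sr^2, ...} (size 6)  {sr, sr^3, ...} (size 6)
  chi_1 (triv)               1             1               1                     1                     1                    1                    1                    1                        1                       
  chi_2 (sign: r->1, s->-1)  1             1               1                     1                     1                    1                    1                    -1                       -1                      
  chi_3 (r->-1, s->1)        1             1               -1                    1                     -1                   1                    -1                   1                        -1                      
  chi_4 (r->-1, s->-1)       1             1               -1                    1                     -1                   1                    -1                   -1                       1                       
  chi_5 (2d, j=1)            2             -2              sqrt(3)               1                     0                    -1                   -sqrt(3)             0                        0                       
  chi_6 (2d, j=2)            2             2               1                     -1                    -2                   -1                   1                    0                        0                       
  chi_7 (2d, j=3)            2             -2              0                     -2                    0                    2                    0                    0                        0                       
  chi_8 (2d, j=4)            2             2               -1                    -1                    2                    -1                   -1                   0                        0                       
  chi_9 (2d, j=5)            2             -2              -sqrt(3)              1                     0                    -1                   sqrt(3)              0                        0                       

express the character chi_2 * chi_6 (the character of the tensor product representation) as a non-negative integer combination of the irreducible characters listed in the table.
chi_2 tensor chi_6 = chi_6 (all other irreducibles have multiplicity 0).

The character of a tensor product is the pointwise product (chi_2 * chi_6)(C) = chi_2(C) * chi_6(C):
  {e}: (1)*(2), {r^6}: (1)*(2), {r^1, r^11}: (1)*(1), {r^2, r^10}: (1)*(-1), {r^3, r^9}: (1)*(-2), {r^4, r^8}: (1)*(-1), {r^5, r^7}: (1)*(1), {s, sr^2, ...}: (-1)*(0), {sr, sr^3, ...}: (-1)*(0)
so (chi_2 * chi_6) takes values
  {e} -> 2, {r^6} -> 2, {r^1, r^11} -> 1, {r^2, r^10} -> -1, {r^3, r^9} -> -2, {r^4, r^8} -> -1, {r^5, r^7} -> 1, {s, sr^2, ...} -> 0, {sr, sr^3, ...} -> 0.
Now take the inner product of this character with each irreducible chi from the table, <chi_2*chi_6, chi> = (1/24) sum_C |C| (chi_2*chi_6)(C) conj(chi(C)):
  <chi_2*chi_6, chi_1> = (1/24)[1*(2)*conj(1) + 1*(2)*conj(1) + 2*(1)*conj(1) + 2*(-1)*conj(1) + 2*(-2)*conj(1) + 2*(-1)*conj(1) + 2*(1)*conj(1) + 6*(0)*conj(1) + 6*(0)*conj(1)]
      = (1/24)[(2) + (2) + (2) + (-2) + (-4) + (-2) + (2) + (0) + (0)] = 0/24 = 0
  <chi_2*chi_6, chi_2> = (1/24)[1*(2)*conj(1) + 1*(2)*conj(1) + 2*(1)*conj(1) + 2*(-1)*conj(1) + 2*(-2)*conj(1) + 2*(-1)*conj(1) + 2*(1)*conj(1) + 6*(0)*conj(-1) + 6*(0)*conj(-1)]
      = (1/24)[(2) + (2) + (2) + (-2) + (-4) + (-2) + (2) + (0) + (0)] = 0/24 = 0
  <chi_2*chi_6, chi_3> = (1/24)[1*(2)*conj(1) + 1*(2)*conj(1) + 2*(1)*conj(-1) + 2*(-1)*conj(1) + 2*(-2)*conj(-1) + 2*(-1)*conj(1) + 2*(1)*conj(-1) + 6*(0)*conj(1) + 6*(0)*conj(-1)]
      = (1/24)[(2) + (2) + (-2) + (-2) + (4) + (-2) + (-2) + (0) + (0)] = 0/24 = 0
  <chi_2*chi_6, chi_4> = (1/24)[1*(2)*conj(1) + 1*(2)*conj(1) + 2*(1)*conj(-1) + 2*(-1)*conj(1) + 2*(-2)*conj(-1) + 2*(-1)*conj(1) + 2*(1)*conj(-1) + 6*(0)*conj(-1) + 6*(0)*conj(1)]
      = (1/24)[(2) + (2) + (-2) + (-2) + (4) + (-2) + (-2) + (0) + (0)] = 0/24 = 0
  <chi_2*chi_6, chi_5> = (1/24)[1*(2)*conj(2) + 1*(2)*conj(-2) + 2*(1)*conj(sqrt(3)) + 2*(-1)*conj(1) + 2*(-2)*conj(0) + 2*(-1)*conj(-1) + 2*(1)*conj(-sqrt(3)) + 6*(0)*conj(0) + 6*(0)*conj(0)]
      = (1/24)[(4) + (-4) + (2*sqrt(3)) + (-2) + (0) + (2) + (-2*sqrt(3)) + (0) + (0)] = 0/24 = 0
  <chi_2*chi_6, chi_6> = (1/24)[1*(2)*conj(2) + 1*(2)*conj(2) + 2*(1)*conj(1) + 2*(-1)*conj(-1) + 2*(-2)*conj(-2) + 2*(-1)*conj(-1) + 2*(1)*conj(1) + 6*(0)*conj(0) + 6*(0)*conj(0)]
      = (1/24)[(4) + (4) + (2) + (2) + (8) + (2) + (2) + (0) + (0)] = 24/24 = 1
  <chi_2*chi_6, chi_7> = (1/24)[1*(2)*conj(2) + 1*(2)*conj(-2) + 2*(1)*conj(0) + 2*(-1)*conj(-2) + 2*(-2)*conj(0) + 2*(-1)*conj(2) + 2*(1)*conj(0) + 6*(0)*conj(0) + 6*(0)*conj(0)]
      = (1/24)[(4) + (-4) + (0) + (4) + (0) + (-4) + (0) + (0) + (0)] = 0/24 = 0
  <chi_2*chi_6, chi_8> = (1/24)[1*(2)*conj(2) + 1*(2)*conj(2) + 2*(1)*conj(-1) + 2*(-1)*conj(-1) + 2*(-2)*conj(2) + 2*(-1)*conj(-1) + 2*(1)*conj(-1) + 6*(0)*conj(0) + 6*(0)*conj(0)]
      = (1/24)[(4) + (4) + (-2) + (2) + (-8) + (2) + (-2) + (0) + (0)] = 0/24 = 0
  <chi_2*chi_6, chi_9> = (1/24)[1*(2)*conj(2) + 1*(2)*conj(-2) + 2*(1)*conj(-sqrt(3)) + 2*(-1)*conj(1) + 2*(-2)*conj(0) + 2*(-1)*conj(-1) + 2*(1)*conj(sqrt(3)) + 6*(0)*conj(0) + 6*(0)*conj(0)]
      = (1/24)[(4) + (-4) + (-2*sqrt(3)) + (-2) + (0) + (2) + (2*sqrt(3)) + (0) + (0)] = 0/24 = 0
Hence the multiplicities are chi_6: 1. Dimension check: dim(chi_2)*dim(chi_6) = 1*2 = 2 and sum (mult * dim) = 1*2 = 2.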